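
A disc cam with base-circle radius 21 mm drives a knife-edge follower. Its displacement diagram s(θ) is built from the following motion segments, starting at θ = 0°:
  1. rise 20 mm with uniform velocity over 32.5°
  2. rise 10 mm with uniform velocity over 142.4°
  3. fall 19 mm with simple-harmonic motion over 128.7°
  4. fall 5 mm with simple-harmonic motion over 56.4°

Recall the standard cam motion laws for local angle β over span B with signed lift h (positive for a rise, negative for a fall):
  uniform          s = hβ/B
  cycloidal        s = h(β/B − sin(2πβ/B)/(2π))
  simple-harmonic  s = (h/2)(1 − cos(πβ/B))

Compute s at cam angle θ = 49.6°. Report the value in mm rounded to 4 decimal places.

seg 1 [0°–32.5°] uniform, h=20: full span → s += 20 → s = 20.0000
seg 2 [32.5°–174.9°] uniform, h=10: θ=49.6° here. β=17.1, B=142.4. 10·17.1/142.4 = 1.2008 → s = 21.2008

21.2008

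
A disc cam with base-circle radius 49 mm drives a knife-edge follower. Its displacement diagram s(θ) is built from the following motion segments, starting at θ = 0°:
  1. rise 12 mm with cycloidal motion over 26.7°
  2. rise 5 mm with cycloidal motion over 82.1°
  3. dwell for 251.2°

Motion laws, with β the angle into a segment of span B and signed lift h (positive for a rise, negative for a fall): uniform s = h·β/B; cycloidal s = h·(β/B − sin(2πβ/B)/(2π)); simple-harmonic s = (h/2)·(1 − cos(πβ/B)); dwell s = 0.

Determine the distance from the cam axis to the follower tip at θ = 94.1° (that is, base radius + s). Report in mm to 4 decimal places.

seg 1 [0°–26.7°] cycloidal, h=12: full span → s += 12 → s = 12.0000
seg 2 [26.7°–108.8°] cycloidal, h=5: θ=94.1° here. β=67.4, B=82.1. 5·(0.8210 − sin(2π·0.8210)/(2π)) = 4.8228 → s = 16.8228
radial distance = base radius + s = 49 + 16.8228 = 65.8228

65.8228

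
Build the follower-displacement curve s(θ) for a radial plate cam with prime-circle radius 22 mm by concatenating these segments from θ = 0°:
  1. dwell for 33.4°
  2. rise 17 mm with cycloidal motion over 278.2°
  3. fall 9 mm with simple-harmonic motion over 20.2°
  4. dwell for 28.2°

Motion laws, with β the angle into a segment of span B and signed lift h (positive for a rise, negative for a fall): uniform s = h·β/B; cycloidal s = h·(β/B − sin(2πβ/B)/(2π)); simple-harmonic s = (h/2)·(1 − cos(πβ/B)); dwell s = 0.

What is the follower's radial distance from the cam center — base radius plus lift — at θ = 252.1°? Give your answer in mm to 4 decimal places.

seg 1 [0°–33.4°] dwell: s stays 0.0000
seg 2 [33.4°–311.6°] cycloidal, h=17: θ=252.1° here. β=218.7, B=278.2. 17·(0.7861 − sin(2π·0.7861)/(2π)) = 16.0004 → s = 16.0004
radial distance = base radius + s = 22 + 16.0004 = 38.0004

38.0004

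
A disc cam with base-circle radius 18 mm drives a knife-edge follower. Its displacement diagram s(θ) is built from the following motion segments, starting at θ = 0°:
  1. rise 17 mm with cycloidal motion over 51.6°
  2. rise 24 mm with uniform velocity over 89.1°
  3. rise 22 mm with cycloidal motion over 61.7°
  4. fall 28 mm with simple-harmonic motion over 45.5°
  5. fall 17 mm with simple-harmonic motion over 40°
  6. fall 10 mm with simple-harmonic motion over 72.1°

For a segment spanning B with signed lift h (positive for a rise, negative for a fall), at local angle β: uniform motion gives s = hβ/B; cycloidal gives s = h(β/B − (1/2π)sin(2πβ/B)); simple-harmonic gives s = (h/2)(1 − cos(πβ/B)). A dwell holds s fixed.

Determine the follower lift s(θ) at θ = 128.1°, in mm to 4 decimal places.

seg 1 [0°–51.6°] cycloidal, h=17: full span → s += 17 → s = 17.0000
seg 2 [51.6°–140.7°] uniform, h=24: θ=128.1° here. β=76.5, B=89.1. 24·76.5/89.1 = 20.6061 → s = 37.6061

37.6061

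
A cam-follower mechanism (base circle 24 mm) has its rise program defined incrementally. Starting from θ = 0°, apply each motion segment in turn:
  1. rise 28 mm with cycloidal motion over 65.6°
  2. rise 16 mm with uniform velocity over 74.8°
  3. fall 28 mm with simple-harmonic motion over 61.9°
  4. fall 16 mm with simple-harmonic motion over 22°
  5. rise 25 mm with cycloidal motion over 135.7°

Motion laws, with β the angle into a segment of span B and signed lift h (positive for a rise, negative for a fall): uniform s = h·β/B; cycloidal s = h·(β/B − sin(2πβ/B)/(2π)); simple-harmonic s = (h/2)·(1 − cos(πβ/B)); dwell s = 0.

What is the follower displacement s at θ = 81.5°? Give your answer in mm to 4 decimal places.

seg 1 [0°–65.6°] cycloidal, h=28: full span → s += 28 → s = 28.0000
seg 2 [65.6°–140.4°] uniform, h=16: θ=81.5° here. β=15.9, B=74.8. 16·15.9/74.8 = 3.4011 → s = 31.4011

31.4011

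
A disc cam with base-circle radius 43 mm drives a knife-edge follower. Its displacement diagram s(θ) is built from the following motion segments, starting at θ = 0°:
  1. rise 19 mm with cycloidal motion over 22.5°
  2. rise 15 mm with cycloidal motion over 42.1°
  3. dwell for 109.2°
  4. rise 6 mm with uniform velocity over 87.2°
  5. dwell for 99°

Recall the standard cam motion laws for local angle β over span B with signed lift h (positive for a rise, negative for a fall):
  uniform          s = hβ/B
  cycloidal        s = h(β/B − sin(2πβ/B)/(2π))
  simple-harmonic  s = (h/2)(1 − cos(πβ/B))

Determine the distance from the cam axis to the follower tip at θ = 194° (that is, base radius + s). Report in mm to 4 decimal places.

seg 1 [0°–22.5°] cycloidal, h=19: full span → s += 19 → s = 19.0000
seg 2 [22.5°–64.6°] cycloidal, h=15: full span → s += 15 → s = 34.0000
seg 3 [64.6°–173.8°] dwell: s stays 34.0000
seg 4 [173.8°–261°] uniform, h=6: θ=194° here. β=20.2, B=87.2. 6·20.2/87.2 = 1.3899 → s = 35.3899
radial distance = base radius + s = 43 + 35.3899 = 78.3899

78.3899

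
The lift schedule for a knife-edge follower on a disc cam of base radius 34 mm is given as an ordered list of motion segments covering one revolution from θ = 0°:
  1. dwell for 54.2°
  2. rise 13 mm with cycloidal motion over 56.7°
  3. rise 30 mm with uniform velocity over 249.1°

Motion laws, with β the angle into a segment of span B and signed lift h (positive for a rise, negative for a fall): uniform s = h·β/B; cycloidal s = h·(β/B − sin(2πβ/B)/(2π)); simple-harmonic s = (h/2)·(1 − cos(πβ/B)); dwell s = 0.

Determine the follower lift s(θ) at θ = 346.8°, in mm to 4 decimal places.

seg 1 [0°–54.2°] dwell: s stays 0.0000
seg 2 [54.2°–110.9°] cycloidal, h=13: full span → s += 13 → s = 13.0000
seg 3 [110.9°–360°] uniform, h=30: θ=346.8° here. β=235.9, B=249.1. 30·235.9/249.1 = 28.4103 → s = 41.4103

41.4103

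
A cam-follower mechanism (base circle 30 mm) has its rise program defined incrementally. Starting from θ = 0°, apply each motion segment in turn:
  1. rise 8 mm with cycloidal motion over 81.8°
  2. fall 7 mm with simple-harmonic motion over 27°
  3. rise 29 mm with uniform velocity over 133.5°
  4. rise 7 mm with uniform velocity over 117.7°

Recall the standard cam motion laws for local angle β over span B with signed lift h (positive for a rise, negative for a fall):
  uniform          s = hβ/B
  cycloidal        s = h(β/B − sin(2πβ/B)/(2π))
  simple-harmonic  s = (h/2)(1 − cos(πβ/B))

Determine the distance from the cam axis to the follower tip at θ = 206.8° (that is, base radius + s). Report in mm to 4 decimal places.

seg 1 [0°–81.8°] cycloidal, h=8: full span → s += 8 → s = 8.0000
seg 2 [81.8°–108.8°] simple-harmonic, h=-7: full span → s += -7 → s = 1.0000
seg 3 [108.8°–242.3°] uniform, h=29: θ=206.8° here. β=98, B=133.5. 29·98/133.5 = 21.2884 → s = 22.2884
radial distance = base radius + s = 30 + 22.2884 = 52.2884

52.2884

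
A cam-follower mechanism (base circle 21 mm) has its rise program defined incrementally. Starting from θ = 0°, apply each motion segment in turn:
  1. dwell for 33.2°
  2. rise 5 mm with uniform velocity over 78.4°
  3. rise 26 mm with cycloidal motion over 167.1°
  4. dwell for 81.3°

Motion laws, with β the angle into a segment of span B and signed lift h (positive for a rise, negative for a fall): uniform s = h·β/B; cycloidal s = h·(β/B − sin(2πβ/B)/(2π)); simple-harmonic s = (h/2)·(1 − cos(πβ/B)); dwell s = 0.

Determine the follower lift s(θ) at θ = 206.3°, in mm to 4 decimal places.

seg 1 [0°–33.2°] dwell: s stays 0.0000
seg 2 [33.2°–111.6°] uniform, h=5: full span → s += 5 → s = 5.0000
seg 3 [111.6°–278.7°] cycloidal, h=26: θ=206.3° here. β=94.7, B=167.1. 26·(0.5667 − sin(2π·0.5667)/(2π)) = 16.4194 → s = 21.4194

21.4194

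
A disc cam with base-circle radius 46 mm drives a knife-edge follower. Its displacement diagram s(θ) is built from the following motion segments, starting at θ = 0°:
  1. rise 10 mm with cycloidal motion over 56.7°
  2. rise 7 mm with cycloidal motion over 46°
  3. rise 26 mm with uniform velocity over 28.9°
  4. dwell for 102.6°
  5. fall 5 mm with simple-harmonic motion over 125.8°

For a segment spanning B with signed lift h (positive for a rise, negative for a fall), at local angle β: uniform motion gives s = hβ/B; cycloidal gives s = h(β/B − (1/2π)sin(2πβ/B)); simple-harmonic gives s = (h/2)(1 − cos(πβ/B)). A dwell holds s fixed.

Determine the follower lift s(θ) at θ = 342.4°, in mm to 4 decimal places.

seg 1 [0°–56.7°] cycloidal, h=10: full span → s += 10 → s = 10.0000
seg 2 [56.7°–102.7°] cycloidal, h=7: full span → s += 7 → s = 17.0000
seg 3 [102.7°–131.6°] uniform, h=26: full span → s += 26 → s = 43.0000
seg 4 [131.6°–234.2°] dwell: s stays 43.0000
seg 5 [234.2°–360°] simple-harmonic, h=-5: θ=342.4° here. β=108.2, B=125.8. -5/2·(1 − cos(π·0.8601)) = -4.7624 → s = 38.2376

38.2376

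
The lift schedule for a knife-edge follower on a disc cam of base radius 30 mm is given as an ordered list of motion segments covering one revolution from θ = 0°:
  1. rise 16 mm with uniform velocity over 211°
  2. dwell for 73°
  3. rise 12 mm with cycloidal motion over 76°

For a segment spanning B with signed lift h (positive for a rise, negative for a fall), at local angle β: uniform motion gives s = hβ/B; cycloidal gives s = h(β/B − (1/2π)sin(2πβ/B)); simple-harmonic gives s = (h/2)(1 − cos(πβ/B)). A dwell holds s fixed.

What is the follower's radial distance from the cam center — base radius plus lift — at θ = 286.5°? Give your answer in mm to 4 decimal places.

seg 1 [0°–211°] uniform, h=16: full span → s += 16 → s = 16.0000
seg 2 [211°–284°] dwell: s stays 16.0000
seg 3 [284°–360°] cycloidal, h=12: θ=286.5° here. β=2.5, B=76. 12·(0.0329 − sin(2π·0.0329)/(2π)) = 0.0028 → s = 16.0028
radial distance = base radius + s = 30 + 16.0028 = 46.0028

46.0028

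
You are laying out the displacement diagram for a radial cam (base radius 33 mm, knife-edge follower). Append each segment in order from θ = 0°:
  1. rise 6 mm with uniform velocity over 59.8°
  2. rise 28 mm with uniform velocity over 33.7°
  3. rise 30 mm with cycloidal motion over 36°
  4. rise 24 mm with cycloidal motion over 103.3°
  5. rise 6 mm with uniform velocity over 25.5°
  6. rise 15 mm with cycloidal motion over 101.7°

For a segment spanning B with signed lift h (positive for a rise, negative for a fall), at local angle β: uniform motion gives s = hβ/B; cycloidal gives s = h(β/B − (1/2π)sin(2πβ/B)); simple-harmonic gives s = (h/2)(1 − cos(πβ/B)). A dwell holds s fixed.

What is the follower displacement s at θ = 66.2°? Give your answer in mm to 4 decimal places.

seg 1 [0°–59.8°] uniform, h=6: full span → s += 6 → s = 6.0000
seg 2 [59.8°–93.5°] uniform, h=28: θ=66.2° here. β=6.4, B=33.7. 28·6.4/33.7 = 5.3175 → s = 11.3175

11.3175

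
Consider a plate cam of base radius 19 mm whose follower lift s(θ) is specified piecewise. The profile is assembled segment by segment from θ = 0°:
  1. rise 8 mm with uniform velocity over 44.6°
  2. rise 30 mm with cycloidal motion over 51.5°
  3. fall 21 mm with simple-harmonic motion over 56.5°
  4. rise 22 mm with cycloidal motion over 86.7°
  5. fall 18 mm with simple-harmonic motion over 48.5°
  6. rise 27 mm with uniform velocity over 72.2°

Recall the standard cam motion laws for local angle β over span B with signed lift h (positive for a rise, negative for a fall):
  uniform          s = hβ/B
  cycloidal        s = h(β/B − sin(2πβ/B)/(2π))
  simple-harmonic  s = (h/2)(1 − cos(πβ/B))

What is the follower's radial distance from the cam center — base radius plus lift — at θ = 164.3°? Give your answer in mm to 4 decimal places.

seg 1 [0°–44.6°] uniform, h=8: full span → s += 8 → s = 8.0000
seg 2 [44.6°–96.1°] cycloidal, h=30: full span → s += 30 → s = 38.0000
seg 3 [96.1°–152.6°] simple-harmonic, h=-21: full span → s += -21 → s = 17.0000
seg 4 [152.6°–239.3°] cycloidal, h=22: θ=164.3° here. β=11.7, B=86.7. 22·(0.1349 − sin(2π·0.1349)/(2π)) = 0.3432 → s = 17.3432
radial distance = base radius + s = 19 + 17.3432 = 36.3432

36.3432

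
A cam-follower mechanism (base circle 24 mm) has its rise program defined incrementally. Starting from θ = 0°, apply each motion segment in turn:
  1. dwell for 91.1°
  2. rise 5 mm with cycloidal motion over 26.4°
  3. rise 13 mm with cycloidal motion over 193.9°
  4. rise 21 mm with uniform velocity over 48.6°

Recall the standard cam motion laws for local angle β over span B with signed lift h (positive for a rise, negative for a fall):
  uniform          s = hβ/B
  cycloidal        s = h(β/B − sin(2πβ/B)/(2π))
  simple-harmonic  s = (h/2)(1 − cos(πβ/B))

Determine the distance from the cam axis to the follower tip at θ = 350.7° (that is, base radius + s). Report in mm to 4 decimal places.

seg 1 [0°–91.1°] dwell: s stays 0.0000
seg 2 [91.1°–117.5°] cycloidal, h=5: full span → s += 5 → s = 5.0000
seg 3 [117.5°–311.4°] cycloidal, h=13: full span → s += 13 → s = 18.0000
seg 4 [311.4°–360°] uniform, h=21: θ=350.7° here. β=39.3, B=48.6. 21·39.3/48.6 = 16.9815 → s = 34.9815
radial distance = base radius + s = 24 + 34.9815 = 58.9815

58.9815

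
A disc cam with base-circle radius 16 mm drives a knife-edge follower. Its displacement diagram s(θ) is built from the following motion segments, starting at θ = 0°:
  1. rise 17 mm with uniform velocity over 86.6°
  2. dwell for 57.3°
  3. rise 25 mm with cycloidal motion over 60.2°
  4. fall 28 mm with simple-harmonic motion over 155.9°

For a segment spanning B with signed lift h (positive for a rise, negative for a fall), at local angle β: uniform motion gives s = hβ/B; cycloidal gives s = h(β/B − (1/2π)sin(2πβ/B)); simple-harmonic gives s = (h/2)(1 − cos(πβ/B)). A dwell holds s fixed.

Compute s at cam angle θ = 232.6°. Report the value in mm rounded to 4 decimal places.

seg 1 [0°–86.6°] uniform, h=17: full span → s += 17 → s = 17.0000
seg 2 [86.6°–143.9°] dwell: s stays 17.0000
seg 3 [143.9°–204.1°] cycloidal, h=25: full span → s += 25 → s = 42.0000
seg 4 [204.1°–360°] simple-harmonic, h=-28: θ=232.6° here. β=28.5, B=155.9. -28/2·(1 − cos(π·0.1828)) = -2.2461 → s = 39.7539

39.7539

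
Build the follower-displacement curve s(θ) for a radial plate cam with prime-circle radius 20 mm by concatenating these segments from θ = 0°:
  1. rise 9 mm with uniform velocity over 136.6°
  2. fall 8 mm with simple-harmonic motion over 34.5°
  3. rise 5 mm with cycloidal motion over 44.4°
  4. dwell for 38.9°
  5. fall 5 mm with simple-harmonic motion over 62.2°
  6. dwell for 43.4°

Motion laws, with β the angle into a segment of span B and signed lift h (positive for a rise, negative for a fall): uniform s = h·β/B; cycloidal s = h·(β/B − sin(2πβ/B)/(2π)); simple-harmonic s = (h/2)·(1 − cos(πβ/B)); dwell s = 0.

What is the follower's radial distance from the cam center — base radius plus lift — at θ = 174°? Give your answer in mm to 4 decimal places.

seg 1 [0°–136.6°] uniform, h=9: full span → s += 9 → s = 9.0000
seg 2 [136.6°–171.1°] simple-harmonic, h=-8: full span → s += -8 → s = 1.0000
seg 3 [171.1°–215.5°] cycloidal, h=5: θ=174° here. β=2.9, B=44.4. 5·(0.0653 − sin(2π·0.0653)/(2π)) = 0.0091 → s = 1.0091
radial distance = base radius + s = 20 + 1.0091 = 21.0091

21.0091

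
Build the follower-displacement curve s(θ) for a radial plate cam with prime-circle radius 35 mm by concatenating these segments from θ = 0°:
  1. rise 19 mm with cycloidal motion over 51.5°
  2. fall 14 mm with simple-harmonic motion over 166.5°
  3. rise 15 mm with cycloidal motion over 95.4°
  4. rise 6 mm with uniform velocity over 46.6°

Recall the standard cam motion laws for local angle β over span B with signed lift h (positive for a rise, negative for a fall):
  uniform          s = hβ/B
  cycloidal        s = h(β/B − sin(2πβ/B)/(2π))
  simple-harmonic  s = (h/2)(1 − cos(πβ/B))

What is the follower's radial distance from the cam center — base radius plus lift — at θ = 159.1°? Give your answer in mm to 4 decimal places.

seg 1 [0°–51.5°] cycloidal, h=19: full span → s += 19 → s = 19.0000
seg 2 [51.5°–218°] simple-harmonic, h=-14: θ=159.1° here. β=107.6, B=166.5. -14/2·(1 − cos(π·0.6462)) = -10.1042 → s = 8.8958
radial distance = base radius + s = 35 + 8.8958 = 43.8958

43.8958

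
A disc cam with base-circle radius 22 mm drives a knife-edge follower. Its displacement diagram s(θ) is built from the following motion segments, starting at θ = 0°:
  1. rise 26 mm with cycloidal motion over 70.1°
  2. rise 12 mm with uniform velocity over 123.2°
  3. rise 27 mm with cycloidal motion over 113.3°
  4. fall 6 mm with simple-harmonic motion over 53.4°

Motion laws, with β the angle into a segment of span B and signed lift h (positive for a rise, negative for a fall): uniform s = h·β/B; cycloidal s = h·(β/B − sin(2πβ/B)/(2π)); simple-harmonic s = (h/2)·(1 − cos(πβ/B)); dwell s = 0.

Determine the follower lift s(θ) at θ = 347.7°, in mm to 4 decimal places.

seg 1 [0°–70.1°] cycloidal, h=26: full span → s += 26 → s = 26.0000
seg 2 [70.1°–193.3°] uniform, h=12: full span → s += 12 → s = 38.0000
seg 3 [193.3°–306.6°] cycloidal, h=27: full span → s += 27 → s = 65.0000
seg 4 [306.6°–360°] simple-harmonic, h=-6: θ=347.7° here. β=41.1, B=53.4. -6/2·(1 − cos(π·0.7697)) = -5.2482 → s = 59.7518

59.7518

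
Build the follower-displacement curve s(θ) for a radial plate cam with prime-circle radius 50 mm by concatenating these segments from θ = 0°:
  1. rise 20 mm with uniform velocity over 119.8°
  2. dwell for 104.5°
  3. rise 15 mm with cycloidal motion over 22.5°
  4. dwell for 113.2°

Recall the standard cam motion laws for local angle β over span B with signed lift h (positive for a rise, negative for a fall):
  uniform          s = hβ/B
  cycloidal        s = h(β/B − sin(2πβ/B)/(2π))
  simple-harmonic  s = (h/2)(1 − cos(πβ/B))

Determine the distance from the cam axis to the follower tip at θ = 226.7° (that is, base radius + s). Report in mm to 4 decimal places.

seg 1 [0°–119.8°] uniform, h=20: full span → s += 20 → s = 20.0000
seg 2 [119.8°–224.3°] dwell: s stays 20.0000
seg 3 [224.3°–246.8°] cycloidal, h=15: θ=226.7° here. β=2.4, B=22.5. 15·(0.1067 − sin(2π·0.1067)/(2π)) = 0.1171 → s = 20.1171
radial distance = base radius + s = 50 + 20.1171 = 70.1171

70.1171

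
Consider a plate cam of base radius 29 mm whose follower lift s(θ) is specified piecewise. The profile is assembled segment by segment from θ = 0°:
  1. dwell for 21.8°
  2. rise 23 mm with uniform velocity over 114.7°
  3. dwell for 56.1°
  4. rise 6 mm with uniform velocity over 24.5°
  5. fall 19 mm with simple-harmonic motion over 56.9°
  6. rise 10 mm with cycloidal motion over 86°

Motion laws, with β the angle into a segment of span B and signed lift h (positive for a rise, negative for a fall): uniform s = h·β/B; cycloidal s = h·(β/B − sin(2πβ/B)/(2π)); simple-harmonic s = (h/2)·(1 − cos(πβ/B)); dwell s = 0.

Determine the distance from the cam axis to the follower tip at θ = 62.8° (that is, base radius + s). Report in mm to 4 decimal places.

seg 1 [0°–21.8°] dwell: s stays 0.0000
seg 2 [21.8°–136.5°] uniform, h=23: θ=62.8° here. β=41, B=114.7. 23·41/114.7 = 8.2214 → s = 8.2214
radial distance = base radius + s = 29 + 8.2214 = 37.2214

37.2214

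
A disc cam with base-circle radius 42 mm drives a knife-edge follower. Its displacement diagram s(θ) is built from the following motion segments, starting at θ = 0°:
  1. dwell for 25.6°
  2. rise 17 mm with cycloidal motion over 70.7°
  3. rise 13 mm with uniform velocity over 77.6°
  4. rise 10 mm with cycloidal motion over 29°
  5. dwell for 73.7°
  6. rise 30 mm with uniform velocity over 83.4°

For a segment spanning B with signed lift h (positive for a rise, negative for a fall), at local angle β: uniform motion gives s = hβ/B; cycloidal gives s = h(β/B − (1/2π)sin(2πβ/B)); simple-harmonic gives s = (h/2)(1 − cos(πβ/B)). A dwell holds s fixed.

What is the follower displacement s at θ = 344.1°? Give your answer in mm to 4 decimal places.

seg 1 [0°–25.6°] dwell: s stays 0.0000
seg 2 [25.6°–96.3°] cycloidal, h=17: full span → s += 17 → s = 17.0000
seg 3 [96.3°–173.9°] uniform, h=13: full span → s += 13 → s = 30.0000
seg 4 [173.9°–202.9°] cycloidal, h=10: full span → s += 10 → s = 40.0000
seg 5 [202.9°–276.6°] dwell: s stays 40.0000
seg 6 [276.6°–360°] uniform, h=30: θ=344.1° here. β=67.5, B=83.4. 30·67.5/83.4 = 24.2806 → s = 64.2806

64.2806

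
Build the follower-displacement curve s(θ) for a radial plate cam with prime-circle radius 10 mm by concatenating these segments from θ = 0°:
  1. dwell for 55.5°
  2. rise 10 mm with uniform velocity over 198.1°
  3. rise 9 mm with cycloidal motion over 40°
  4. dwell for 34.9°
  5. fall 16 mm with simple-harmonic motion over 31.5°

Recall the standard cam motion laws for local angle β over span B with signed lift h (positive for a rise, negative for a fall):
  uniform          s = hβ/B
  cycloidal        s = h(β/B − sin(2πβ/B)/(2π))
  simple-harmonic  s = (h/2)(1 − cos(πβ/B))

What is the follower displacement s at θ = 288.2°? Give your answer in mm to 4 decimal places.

seg 1 [0°–55.5°] dwell: s stays 0.0000
seg 2 [55.5°–253.6°] uniform, h=10: full span → s += 10 → s = 10.0000
seg 3 [253.6°–293.6°] cycloidal, h=9: θ=288.2° here. β=34.6, B=40. 9·(0.8650 − sin(2π·0.8650)/(2π)) = 8.8595 → s = 18.8595

18.8595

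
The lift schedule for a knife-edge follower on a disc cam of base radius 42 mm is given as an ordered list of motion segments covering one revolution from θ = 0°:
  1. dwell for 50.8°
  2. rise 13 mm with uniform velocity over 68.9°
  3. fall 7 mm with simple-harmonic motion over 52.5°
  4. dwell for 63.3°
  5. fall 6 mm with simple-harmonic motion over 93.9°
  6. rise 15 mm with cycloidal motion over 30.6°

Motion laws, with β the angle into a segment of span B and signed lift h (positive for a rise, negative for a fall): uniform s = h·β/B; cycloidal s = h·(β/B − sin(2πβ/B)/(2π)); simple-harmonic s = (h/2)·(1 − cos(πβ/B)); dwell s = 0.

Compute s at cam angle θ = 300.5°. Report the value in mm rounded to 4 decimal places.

seg 1 [0°–50.8°] dwell: s stays 0.0000
seg 2 [50.8°–119.7°] uniform, h=13: full span → s += 13 → s = 13.0000
seg 3 [119.7°–172.2°] simple-harmonic, h=-7: full span → s += -7 → s = 6.0000
seg 4 [172.2°–235.5°] dwell: s stays 6.0000
seg 5 [235.5°–329.4°] simple-harmonic, h=-6: θ=300.5° here. β=65, B=93.9. -6/2·(1 − cos(π·0.6922)) = -4.7036 → s = 1.2964

1.2964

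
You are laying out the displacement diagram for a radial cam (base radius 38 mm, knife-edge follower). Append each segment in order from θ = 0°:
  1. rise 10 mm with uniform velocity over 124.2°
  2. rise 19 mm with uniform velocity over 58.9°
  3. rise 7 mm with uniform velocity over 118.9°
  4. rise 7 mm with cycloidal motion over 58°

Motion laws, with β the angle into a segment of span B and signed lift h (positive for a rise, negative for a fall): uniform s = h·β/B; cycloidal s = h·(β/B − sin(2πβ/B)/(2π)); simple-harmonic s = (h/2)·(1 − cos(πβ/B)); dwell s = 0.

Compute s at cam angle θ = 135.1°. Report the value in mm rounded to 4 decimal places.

seg 1 [0°–124.2°] uniform, h=10: full span → s += 10 → s = 10.0000
seg 2 [124.2°–183.1°] uniform, h=19: θ=135.1° here. β=10.9, B=58.9. 19·10.9/58.9 = 3.5161 → s = 13.5161

13.5161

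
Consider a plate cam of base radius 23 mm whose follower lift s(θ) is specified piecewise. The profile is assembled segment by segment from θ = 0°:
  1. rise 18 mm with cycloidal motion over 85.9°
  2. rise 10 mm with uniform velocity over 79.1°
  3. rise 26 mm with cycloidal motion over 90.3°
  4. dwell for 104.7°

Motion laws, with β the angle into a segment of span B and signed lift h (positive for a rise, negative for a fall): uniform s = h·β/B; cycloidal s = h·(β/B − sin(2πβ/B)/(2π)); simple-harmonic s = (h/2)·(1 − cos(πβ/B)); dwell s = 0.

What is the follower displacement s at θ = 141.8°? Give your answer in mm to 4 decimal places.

seg 1 [0°–85.9°] cycloidal, h=18: full span → s += 18 → s = 18.0000
seg 2 [85.9°–165°] uniform, h=10: θ=141.8° here. β=55.9, B=79.1. 10·55.9/79.1 = 7.0670 → s = 25.0670

25.0670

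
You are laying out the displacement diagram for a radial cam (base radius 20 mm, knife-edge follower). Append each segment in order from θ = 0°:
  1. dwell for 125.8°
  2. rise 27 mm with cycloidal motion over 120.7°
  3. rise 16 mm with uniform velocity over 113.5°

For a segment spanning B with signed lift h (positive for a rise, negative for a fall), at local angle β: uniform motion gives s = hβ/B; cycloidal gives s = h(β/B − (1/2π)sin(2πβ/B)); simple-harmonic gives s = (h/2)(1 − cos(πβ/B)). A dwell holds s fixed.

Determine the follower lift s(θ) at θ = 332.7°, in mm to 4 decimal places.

seg 1 [0°–125.8°] dwell: s stays 0.0000
seg 2 [125.8°–246.5°] cycloidal, h=27: full span → s += 27 → s = 27.0000
seg 3 [246.5°–360°] uniform, h=16: θ=332.7° here. β=86.2, B=113.5. 16·86.2/113.5 = 12.1515 → s = 39.1515

39.1515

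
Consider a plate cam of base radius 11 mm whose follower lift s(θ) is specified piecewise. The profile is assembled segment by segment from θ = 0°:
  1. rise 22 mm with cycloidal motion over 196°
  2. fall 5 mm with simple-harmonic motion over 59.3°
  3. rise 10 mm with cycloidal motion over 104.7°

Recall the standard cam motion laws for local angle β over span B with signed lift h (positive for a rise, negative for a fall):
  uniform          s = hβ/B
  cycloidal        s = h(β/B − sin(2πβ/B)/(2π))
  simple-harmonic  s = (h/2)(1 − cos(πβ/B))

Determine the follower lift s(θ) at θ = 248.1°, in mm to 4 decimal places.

seg 1 [0°–196°] cycloidal, h=22: full span → s += 22 → s = 22.0000
seg 2 [196°–255.3°] simple-harmonic, h=-5: θ=248.1° here. β=52.1, B=59.3. -5/2·(1 − cos(π·0.8786)) = -4.8203 → s = 17.1797

17.1797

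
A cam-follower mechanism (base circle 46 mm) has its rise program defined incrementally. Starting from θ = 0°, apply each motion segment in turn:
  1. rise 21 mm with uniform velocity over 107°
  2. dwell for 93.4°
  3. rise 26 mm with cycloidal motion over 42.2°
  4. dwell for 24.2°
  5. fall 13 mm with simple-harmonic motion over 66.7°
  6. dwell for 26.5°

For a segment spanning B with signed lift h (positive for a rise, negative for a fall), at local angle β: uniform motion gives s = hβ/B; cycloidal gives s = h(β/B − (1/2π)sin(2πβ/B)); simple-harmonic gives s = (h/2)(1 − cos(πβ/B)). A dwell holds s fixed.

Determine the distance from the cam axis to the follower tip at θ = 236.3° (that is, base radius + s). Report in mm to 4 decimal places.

seg 1 [0°–107°] uniform, h=21: full span → s += 21 → s = 21.0000
seg 2 [107°–200.4°] dwell: s stays 21.0000
seg 3 [200.4°–242.6°] cycloidal, h=26: θ=236.3° here. β=35.9, B=42.2. 26·(0.8507 − sin(2π·0.8507)/(2π)) = 25.4553 → s = 46.4553
radial distance = base radius + s = 46 + 46.4553 = 92.4553

92.4553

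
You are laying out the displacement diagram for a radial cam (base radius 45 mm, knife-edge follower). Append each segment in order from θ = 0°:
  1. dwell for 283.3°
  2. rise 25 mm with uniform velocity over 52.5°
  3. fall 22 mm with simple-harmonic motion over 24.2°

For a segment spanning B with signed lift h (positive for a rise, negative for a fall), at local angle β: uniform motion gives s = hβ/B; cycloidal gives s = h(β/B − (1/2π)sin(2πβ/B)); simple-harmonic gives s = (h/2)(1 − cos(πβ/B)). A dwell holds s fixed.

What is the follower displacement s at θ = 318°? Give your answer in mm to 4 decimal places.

seg 1 [0°–283.3°] dwell: s stays 0.0000
seg 2 [283.3°–335.8°] uniform, h=25: θ=318° here. β=34.7, B=52.5. 25·34.7/52.5 = 16.5238 → s = 16.5238

16.5238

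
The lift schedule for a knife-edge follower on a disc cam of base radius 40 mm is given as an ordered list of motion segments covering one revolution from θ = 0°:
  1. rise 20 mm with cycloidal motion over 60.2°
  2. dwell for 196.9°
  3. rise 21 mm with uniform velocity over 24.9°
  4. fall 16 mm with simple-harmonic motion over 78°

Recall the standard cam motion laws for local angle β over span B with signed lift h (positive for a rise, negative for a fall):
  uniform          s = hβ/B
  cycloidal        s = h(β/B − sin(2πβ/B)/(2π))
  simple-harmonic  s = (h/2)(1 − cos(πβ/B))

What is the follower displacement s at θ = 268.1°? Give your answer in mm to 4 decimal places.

seg 1 [0°–60.2°] cycloidal, h=20: full span → s += 20 → s = 20.0000
seg 2 [60.2°–257.1°] dwell: s stays 20.0000
seg 3 [257.1°–282°] uniform, h=21: θ=268.1° here. β=11, B=24.9. 21·11/24.9 = 9.2771 → s = 29.2771

29.2771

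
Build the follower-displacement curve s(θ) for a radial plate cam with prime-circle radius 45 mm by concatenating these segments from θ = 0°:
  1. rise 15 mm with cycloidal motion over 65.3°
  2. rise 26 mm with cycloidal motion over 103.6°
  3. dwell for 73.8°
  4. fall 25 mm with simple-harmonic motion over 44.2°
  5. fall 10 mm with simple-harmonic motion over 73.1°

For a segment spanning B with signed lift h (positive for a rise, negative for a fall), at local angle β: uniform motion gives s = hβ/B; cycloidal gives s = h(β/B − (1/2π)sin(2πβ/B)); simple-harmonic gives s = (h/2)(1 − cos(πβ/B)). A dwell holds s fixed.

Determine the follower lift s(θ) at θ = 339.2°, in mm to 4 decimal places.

seg 1 [0°–65.3°] cycloidal, h=15: full span → s += 15 → s = 15.0000
seg 2 [65.3°–168.9°] cycloidal, h=26: full span → s += 26 → s = 41.0000
seg 3 [168.9°–242.7°] dwell: s stays 41.0000
seg 4 [242.7°–286.9°] simple-harmonic, h=-25: full span → s += -25 → s = 16.0000
seg 5 [286.9°–360°] simple-harmonic, h=-10: θ=339.2° here. β=52.3, B=73.1. -10/2·(1 − cos(π·0.7155)) = -8.1318 → s = 7.8682

7.8682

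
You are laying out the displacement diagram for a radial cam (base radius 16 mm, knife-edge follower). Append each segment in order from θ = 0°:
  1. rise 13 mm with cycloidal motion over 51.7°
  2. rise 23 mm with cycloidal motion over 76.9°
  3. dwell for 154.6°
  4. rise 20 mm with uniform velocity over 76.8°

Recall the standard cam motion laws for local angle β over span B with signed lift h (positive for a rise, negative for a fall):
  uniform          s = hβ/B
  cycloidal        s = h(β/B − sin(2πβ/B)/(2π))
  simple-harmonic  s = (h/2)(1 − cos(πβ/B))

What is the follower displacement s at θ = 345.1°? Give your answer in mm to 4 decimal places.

seg 1 [0°–51.7°] cycloidal, h=13: full span → s += 13 → s = 13.0000
seg 2 [51.7°–128.6°] cycloidal, h=23: full span → s += 23 → s = 36.0000
seg 3 [128.6°–283.2°] dwell: s stays 36.0000
seg 4 [283.2°–360°] uniform, h=20: θ=345.1° here. β=61.9, B=76.8. 20·61.9/76.8 = 16.1198 → s = 52.1198

52.1198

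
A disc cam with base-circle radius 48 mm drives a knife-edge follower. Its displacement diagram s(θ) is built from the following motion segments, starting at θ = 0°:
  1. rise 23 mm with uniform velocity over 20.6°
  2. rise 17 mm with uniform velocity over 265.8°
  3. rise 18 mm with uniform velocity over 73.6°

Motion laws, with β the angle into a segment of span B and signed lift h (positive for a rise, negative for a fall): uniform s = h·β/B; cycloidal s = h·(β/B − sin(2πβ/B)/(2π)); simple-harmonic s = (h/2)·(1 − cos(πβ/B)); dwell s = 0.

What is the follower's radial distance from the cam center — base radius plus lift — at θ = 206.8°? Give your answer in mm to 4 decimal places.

seg 1 [0°–20.6°] uniform, h=23: full span → s += 23 → s = 23.0000
seg 2 [20.6°–286.4°] uniform, h=17: θ=206.8° here. β=186.2, B=265.8. 17·186.2/265.8 = 11.9090 → s = 34.9090
radial distance = base radius + s = 48 + 34.9090 = 82.9090

82.9090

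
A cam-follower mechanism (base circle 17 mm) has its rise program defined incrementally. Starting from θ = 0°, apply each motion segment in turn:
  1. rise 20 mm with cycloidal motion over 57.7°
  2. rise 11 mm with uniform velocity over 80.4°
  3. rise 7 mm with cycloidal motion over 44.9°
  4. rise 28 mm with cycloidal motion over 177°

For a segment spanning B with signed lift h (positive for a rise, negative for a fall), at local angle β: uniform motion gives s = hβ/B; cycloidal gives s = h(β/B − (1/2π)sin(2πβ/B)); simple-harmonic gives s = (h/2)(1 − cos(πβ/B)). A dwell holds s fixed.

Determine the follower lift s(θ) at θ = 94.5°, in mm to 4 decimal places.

seg 1 [0°–57.7°] cycloidal, h=20: full span → s += 20 → s = 20.0000
seg 2 [57.7°–138.1°] uniform, h=11: θ=94.5° here. β=36.8, B=80.4. 11·36.8/80.4 = 5.0348 → s = 25.0348

25.0348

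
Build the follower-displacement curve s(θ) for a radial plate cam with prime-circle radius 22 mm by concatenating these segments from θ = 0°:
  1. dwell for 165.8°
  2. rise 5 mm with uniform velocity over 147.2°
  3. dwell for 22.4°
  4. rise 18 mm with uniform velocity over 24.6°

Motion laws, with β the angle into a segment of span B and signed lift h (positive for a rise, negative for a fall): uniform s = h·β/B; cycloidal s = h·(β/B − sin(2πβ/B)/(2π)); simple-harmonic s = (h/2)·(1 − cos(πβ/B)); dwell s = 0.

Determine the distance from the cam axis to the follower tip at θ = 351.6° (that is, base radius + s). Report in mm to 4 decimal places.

seg 1 [0°–165.8°] dwell: s stays 0.0000
seg 2 [165.8°–313°] uniform, h=5: full span → s += 5 → s = 5.0000
seg 3 [313°–335.4°] dwell: s stays 5.0000
seg 4 [335.4°–360°] uniform, h=18: θ=351.6° here. β=16.2, B=24.6. 18·16.2/24.6 = 11.8537 → s = 16.8537
radial distance = base radius + s = 22 + 16.8537 = 38.8537

38.8537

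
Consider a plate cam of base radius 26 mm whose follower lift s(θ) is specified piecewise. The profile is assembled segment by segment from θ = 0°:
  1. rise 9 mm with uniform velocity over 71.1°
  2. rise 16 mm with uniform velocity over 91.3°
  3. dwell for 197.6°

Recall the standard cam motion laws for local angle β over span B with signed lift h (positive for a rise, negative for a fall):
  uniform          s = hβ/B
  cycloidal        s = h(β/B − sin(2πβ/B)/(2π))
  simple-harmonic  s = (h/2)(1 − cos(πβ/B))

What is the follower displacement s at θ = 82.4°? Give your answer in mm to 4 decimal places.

seg 1 [0°–71.1°] uniform, h=9: full span → s += 9 → s = 9.0000
seg 2 [71.1°–162.4°] uniform, h=16: θ=82.4° here. β=11.3, B=91.3. 16·11.3/91.3 = 1.9803 → s = 10.9803

10.9803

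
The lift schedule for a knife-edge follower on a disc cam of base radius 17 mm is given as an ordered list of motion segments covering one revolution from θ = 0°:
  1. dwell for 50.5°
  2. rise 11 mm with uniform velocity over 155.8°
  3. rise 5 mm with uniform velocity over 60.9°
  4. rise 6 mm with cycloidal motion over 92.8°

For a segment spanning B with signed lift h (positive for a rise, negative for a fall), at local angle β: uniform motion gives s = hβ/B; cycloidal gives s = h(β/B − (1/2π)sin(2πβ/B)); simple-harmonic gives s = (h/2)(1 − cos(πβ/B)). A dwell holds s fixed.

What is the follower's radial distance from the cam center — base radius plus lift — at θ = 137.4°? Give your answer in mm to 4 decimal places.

seg 1 [0°–50.5°] dwell: s stays 0.0000
seg 2 [50.5°–206.3°] uniform, h=11: θ=137.4° here. β=86.9, B=155.8. 11·86.9/155.8 = 6.1354 → s = 6.1354
radial distance = base radius + s = 17 + 6.1354 = 23.1354

23.1354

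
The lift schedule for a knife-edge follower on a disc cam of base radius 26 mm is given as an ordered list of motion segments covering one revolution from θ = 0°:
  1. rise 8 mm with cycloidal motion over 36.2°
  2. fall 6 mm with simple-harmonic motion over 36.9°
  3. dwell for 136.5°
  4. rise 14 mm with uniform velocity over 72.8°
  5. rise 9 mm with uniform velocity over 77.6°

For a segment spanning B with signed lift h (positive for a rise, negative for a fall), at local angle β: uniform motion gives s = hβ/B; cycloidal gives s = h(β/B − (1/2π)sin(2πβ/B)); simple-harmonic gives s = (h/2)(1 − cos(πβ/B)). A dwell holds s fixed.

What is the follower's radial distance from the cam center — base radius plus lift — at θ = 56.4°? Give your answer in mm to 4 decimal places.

seg 1 [0°–36.2°] cycloidal, h=8: full span → s += 8 → s = 8.0000
seg 2 [36.2°–73.1°] simple-harmonic, h=-6: θ=56.4° here. β=20.2, B=36.9. -6/2·(1 − cos(π·0.5474)) = -3.4453 → s = 4.5547
radial distance = base radius + s = 26 + 4.5547 = 30.5547

30.5547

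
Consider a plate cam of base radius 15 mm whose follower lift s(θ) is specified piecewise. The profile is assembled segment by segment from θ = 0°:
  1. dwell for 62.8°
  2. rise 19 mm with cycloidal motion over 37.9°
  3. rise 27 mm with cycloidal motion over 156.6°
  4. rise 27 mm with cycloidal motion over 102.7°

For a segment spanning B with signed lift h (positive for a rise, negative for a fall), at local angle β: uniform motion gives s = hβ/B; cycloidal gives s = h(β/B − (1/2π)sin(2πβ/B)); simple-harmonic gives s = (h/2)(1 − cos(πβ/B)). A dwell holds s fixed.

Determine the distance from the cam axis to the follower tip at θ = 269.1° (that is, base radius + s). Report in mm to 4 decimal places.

seg 1 [0°–62.8°] dwell: s stays 0.0000
seg 2 [62.8°–100.7°] cycloidal, h=19: full span → s += 19 → s = 19.0000
seg 3 [100.7°–257.3°] cycloidal, h=27: full span → s += 27 → s = 46.0000
seg 4 [257.3°–360°] cycloidal, h=27: θ=269.1° here. β=11.8, B=102.7. 27·(0.1149 − sin(2π·0.1149)/(2π)) = 0.2625 → s = 46.2625
radial distance = base radius + s = 15 + 46.2625 = 61.2625

61.2625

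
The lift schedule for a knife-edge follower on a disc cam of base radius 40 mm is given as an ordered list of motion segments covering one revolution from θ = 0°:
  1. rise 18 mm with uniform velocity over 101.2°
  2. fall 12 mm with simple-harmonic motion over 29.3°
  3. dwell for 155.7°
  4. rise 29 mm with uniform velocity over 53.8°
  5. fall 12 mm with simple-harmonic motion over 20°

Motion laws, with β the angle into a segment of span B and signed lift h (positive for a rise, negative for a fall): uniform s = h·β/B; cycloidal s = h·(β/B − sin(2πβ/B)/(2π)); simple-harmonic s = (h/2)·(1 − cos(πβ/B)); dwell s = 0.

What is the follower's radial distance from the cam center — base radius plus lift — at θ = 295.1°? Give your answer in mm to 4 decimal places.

seg 1 [0°–101.2°] uniform, h=18: full span → s += 18 → s = 18.0000
seg 2 [101.2°–130.5°] simple-harmonic, h=-12: full span → s += -12 → s = 6.0000
seg 3 [130.5°–286.2°] dwell: s stays 6.0000
seg 4 [286.2°–340°] uniform, h=29: θ=295.1° here. β=8.9, B=53.8. 29·8.9/53.8 = 4.7974 → s = 10.7974
radial distance = base radius + s = 40 + 10.7974 = 50.7974

50.7974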